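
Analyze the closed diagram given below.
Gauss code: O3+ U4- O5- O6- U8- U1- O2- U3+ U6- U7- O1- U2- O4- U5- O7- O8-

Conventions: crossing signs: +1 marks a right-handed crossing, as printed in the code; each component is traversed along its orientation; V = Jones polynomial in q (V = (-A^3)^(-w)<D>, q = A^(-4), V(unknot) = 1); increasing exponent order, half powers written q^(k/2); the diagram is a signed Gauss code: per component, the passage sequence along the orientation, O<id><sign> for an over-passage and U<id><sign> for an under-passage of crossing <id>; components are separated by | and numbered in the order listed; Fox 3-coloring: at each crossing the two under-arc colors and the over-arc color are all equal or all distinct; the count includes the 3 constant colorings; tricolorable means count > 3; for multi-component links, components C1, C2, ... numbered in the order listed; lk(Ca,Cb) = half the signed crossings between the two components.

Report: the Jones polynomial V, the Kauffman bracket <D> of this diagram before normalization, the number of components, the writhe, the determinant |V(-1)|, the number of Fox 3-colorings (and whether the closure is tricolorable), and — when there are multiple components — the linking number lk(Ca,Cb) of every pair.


Jones polynomial: V(q) = q^-8 - 2q^-7 + q^-6 - 2q^-5 + 2q^-4 + q^-2
<D> = A^-10 + 2A^-2 - 2A^2 + A^6 - 2A^10 + A^14; writhe -6
components 1, writhe -6 (8 crossings)
3-colorings: 27 of 3^8, det 9 — tricolorable
note: V spans 6 powers of q: at least 6 crossings in any diagram


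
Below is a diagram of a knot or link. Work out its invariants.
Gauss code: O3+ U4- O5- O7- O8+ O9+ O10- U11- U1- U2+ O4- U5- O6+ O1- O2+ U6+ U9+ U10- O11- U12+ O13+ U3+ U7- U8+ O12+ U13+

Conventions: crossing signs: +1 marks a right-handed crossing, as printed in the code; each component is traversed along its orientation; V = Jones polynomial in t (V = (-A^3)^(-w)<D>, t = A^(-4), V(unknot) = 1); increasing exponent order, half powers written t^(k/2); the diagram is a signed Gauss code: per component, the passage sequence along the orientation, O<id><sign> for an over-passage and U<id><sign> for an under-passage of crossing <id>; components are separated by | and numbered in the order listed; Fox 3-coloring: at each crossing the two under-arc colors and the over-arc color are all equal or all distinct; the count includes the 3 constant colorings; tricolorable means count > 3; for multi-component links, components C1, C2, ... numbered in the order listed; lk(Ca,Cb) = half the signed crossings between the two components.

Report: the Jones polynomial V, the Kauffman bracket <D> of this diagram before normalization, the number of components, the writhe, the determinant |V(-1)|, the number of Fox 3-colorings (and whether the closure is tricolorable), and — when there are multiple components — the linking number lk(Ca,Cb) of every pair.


V = -t^-3 + t^-2 - t^-1 + 3 - t + t^2 - t^3
<D> = A^-9 - A^-5 + A^-1 - 3A^3 + A^7 - A^11 + A^15 (w = +1)
1 component over 13 crossings, w = +1
27 Fox colorings among 3^13, |V(-1)| = 9: tricolorable
why: |V(-1)| = 9: so tricolorable, since 3 divides 9


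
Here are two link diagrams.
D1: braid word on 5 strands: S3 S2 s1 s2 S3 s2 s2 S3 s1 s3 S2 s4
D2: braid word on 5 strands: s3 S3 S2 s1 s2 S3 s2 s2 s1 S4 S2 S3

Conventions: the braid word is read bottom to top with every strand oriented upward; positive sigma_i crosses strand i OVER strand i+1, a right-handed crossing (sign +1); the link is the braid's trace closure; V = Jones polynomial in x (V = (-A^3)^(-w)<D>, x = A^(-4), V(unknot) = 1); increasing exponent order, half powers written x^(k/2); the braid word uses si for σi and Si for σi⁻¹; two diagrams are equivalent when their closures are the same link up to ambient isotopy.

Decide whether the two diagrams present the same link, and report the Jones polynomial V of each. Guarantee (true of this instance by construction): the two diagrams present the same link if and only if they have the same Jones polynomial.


equivalent: yes
D1 (bracket -A^-14 + 2A^-10 - 2A^-6 + 3A^-2 - 3A^2 + 3A^6 - 2A^10 + A^14; 12 crossings at w = +2): V = x^-2 - 2x^-1 + 3 - 3x + 3x^2 - 2x^3 + 2x^4 - x^5
V(D2) = x^-2 - 2x^-1 + 3 - 3x + 3x^2 - 2x^3 + 2x^4 - x^5  (w 0, c 12, <D> = -A^-20 + 2A^-16 - 2A^-12 + 3A^-8 - 3A^-4 + 3 - 2A^4 + A^8)
key observation: from 12 to 12 crossings by R-moves: one link, two diagrams


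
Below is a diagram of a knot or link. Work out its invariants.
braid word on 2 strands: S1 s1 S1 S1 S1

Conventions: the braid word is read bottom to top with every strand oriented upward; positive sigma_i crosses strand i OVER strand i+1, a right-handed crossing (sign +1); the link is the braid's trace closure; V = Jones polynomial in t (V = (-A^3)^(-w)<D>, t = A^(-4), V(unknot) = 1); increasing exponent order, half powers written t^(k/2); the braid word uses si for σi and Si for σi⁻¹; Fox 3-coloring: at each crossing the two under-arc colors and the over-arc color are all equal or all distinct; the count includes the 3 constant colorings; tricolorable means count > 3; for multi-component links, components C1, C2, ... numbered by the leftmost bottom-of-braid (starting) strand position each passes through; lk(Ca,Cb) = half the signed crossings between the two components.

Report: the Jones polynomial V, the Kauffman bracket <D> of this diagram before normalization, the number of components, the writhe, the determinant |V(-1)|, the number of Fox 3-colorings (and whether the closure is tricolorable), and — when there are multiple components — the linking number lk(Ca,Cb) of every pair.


V(t) = -t^-4 + t^-3 + t^-1
bracket: -A^-5 - A^3 + A^7, w = -3
1 component, writhe -3, over 5 crossings
det 3, colorings 9 of 3^5 — tricolorable
observation: inverse pairs cancel, leaving σ1⁻¹ σ1⁻¹ σ1⁻¹


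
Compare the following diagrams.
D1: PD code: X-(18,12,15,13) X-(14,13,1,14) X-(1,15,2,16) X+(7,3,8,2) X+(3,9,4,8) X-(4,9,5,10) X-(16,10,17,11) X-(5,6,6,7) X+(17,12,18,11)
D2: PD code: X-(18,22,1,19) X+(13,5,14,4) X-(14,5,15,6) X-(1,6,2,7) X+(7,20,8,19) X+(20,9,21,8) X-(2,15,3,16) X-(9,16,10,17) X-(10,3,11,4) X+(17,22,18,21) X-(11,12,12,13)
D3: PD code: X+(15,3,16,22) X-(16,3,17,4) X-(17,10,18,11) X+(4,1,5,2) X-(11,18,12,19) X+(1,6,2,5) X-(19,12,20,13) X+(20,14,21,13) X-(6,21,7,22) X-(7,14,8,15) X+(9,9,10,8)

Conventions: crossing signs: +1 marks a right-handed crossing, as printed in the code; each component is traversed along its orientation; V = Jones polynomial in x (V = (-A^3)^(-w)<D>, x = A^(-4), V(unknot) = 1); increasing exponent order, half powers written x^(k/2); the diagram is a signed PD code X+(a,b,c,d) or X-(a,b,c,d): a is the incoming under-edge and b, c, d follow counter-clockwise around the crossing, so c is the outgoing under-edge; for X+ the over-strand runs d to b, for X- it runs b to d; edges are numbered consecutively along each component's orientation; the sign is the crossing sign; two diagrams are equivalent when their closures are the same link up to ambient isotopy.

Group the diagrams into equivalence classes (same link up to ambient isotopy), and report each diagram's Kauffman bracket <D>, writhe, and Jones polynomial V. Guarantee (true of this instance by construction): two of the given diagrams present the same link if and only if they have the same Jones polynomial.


grouping into links: {D1} | {D2, D3}
V(D1) = -x^(-5/2) - x^(-1/2)  (w -3, c 9, <D> = A^-7 + A)
V(D2) = x^(-7/2) - x^(-5/2) + x^(-3/2) - 2x^(-1/2) - x^(3/2)  (w -3, c 11, <D> = A^-15 + 2A^-7 - A^-3 + A - A^5)
D3 (bracket A^-9 + 2A^-1 - A^3 + A^7 - A^11; 11 crossings at w = -1): V = x^(-7/2) - x^(-5/2) + x^(-3/2) - 2x^(-1/2) - x^(3/2)
why: 2 values of V(x) split the 3 diagrams


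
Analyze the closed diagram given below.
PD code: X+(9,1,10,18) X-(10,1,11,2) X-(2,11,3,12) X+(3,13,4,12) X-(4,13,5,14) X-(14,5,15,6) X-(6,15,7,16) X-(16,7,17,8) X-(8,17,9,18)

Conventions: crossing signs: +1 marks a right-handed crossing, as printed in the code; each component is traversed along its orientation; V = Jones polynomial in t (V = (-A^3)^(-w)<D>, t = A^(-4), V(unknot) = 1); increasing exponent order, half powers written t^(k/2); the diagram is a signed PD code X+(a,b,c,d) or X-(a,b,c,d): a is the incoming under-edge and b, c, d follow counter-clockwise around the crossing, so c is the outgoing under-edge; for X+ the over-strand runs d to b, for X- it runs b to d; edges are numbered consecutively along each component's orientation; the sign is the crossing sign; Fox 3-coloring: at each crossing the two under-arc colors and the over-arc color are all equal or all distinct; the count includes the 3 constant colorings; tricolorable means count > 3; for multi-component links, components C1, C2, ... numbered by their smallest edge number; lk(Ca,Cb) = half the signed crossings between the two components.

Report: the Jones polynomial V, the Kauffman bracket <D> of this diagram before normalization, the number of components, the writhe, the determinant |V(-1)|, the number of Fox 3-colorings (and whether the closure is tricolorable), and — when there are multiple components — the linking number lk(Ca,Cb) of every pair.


Jones polynomial: V(t) = -t^-7 + t^-6 - t^-5 + t^-4 + t^-2
<D> = -A^-7 - A + A^5 - A^9 + A^13; writhe -5
components 1, writhe -5 (9 crossings)
3-colorings: 3 of 3^9, det 5 — not tricolorable
note: det 5 = |V(-1)|; not divisible by 3, so not tricolorable


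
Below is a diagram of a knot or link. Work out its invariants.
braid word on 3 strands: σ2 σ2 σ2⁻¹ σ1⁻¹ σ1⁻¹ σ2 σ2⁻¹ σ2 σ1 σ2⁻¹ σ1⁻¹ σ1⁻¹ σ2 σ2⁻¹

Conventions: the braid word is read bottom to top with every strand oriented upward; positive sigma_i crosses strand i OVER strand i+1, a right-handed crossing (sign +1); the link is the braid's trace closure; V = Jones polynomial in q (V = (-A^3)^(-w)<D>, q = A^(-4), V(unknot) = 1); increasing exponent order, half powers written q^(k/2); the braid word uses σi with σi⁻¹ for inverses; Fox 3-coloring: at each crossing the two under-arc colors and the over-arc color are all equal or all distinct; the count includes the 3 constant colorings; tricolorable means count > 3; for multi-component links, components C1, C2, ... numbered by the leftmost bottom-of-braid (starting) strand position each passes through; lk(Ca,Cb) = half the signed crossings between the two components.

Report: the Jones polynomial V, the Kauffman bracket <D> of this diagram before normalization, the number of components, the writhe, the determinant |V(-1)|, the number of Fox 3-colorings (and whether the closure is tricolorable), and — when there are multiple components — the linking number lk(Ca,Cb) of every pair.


V = q^-5 - 2q^-4 + 2q^-3 - 2q^-2 + 2q^-1 - 1 + q
<D> = A^-10 - A^-6 + 2A^-2 - 2A^2 + 2A^6 - 2A^10 + A^14 (w = -2)
1 component over 14 crossings, w = -2
3 Fox colorings among 3^14, |V(-1)| = 11: not tricolorable
why: the word shrinks to σ2 σ1⁻¹ σ1⁻¹ σ2 σ1 σ2⁻¹ σ1⁻¹ σ1⁻¹ after cancelling


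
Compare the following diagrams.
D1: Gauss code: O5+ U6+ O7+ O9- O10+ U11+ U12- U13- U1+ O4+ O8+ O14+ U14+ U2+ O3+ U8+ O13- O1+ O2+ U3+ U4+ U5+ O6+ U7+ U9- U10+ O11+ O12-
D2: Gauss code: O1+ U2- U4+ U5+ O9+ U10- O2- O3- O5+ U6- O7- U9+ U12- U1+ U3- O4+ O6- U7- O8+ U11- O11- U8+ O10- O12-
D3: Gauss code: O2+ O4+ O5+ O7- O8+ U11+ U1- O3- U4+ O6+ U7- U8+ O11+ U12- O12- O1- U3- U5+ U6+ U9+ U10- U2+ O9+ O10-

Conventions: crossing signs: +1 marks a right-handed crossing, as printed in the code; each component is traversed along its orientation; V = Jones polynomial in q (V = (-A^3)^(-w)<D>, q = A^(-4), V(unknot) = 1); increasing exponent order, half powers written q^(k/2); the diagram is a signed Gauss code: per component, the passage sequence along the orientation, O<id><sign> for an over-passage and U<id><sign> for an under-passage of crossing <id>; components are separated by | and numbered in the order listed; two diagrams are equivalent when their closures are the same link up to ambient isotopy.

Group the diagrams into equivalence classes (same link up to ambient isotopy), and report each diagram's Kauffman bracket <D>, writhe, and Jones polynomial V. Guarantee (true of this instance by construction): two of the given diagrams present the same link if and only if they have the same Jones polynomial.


equivalence classes: {D1} | {D2} | {D3}
D1 (bracket A^-8 - 2A^-4 + 1 - 2A^4 + 2A^8 + A^16; 14 crossings at w = +8): V = q^2 + 2q^4 - 2q^5 + q^6 - 2q^7 + q^8
V(D2) = q^-5 - 2q^-4 + 2q^-3 - 2q^-2 + 2q^-1 - 1 + q  [12 crossings, <D> = A^-10 - A^-6 + 2A^-2 - 2A^2 + 2A^6 - 2A^10 + A^14, w = -2]
V(D3) = 1  (w +2, c 12, <D> = A^6)
observation: comparing 3 Jones polynomials yields 3 groups


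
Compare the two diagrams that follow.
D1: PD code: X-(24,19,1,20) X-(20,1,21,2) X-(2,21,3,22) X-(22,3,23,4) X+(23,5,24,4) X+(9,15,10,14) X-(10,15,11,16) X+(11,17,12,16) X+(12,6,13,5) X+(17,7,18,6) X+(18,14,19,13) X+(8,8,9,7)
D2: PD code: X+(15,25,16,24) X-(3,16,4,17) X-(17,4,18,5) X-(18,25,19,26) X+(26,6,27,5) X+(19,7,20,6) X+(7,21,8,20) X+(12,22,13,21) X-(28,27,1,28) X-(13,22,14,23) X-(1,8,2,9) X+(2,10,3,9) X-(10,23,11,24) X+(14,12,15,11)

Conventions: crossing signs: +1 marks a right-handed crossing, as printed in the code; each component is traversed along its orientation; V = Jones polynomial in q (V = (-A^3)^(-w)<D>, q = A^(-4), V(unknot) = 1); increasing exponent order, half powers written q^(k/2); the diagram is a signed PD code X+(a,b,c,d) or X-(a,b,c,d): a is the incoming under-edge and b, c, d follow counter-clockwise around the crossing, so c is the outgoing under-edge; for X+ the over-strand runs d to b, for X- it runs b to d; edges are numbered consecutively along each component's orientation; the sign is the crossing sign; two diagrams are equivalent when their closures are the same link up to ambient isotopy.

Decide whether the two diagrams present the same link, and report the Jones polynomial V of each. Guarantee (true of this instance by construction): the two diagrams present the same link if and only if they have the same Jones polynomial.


same link: no
V(D1) = -q^-3 + q^-2 - q^-1 + 3 - q + q^2 - q^3  [12 crossings, <D> = -A^-6 + A^-2 - A^2 + 3A^6 - A^10 + A^14 - A^18, w = +2]
V(D2) = q^-2 - q^-1 + 1 - q + q^2  (w 0, c 14, <D> = A^-8 - A^-4 + 1 - A^4 + A^8)
note: comparing 2 Jones polynomials yields 2 groups


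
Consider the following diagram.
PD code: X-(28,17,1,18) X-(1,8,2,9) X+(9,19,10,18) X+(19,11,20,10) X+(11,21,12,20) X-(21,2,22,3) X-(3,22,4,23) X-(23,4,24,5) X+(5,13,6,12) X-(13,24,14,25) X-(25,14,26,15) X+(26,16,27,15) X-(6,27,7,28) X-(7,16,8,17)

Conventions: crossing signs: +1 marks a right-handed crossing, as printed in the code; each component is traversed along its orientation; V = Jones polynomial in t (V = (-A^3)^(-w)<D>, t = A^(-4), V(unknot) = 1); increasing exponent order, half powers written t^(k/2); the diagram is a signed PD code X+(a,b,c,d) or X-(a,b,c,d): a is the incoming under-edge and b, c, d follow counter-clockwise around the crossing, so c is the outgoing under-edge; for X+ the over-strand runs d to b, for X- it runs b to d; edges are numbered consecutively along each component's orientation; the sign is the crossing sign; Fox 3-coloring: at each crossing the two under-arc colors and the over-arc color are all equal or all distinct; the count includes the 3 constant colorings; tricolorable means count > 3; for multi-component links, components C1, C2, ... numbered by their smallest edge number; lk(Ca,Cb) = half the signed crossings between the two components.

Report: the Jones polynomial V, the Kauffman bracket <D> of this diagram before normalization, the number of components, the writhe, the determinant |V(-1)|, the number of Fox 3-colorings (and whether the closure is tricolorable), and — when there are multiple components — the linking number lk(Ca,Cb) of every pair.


Jones polynomial: V(t) = -t^-8 + t^-7 - 2t^-6 + 3t^-5 - 3t^-4 + 4t^-3 - 2t^-2 + 2t^-1 - 1
<D> = -A^-12 + 2A^-8 - 2A^-4 + 4 - 3A^4 + 3A^8 - 2A^12 + A^16 - A^20; writhe -4
components 1, writhe -4 (14 crossings)
3-colorings: 3 of 3^14, det 19 — not tricolorable
note: w = -4 shifts under R1 moves; the (-A^3)^(4) factor cancels that in V


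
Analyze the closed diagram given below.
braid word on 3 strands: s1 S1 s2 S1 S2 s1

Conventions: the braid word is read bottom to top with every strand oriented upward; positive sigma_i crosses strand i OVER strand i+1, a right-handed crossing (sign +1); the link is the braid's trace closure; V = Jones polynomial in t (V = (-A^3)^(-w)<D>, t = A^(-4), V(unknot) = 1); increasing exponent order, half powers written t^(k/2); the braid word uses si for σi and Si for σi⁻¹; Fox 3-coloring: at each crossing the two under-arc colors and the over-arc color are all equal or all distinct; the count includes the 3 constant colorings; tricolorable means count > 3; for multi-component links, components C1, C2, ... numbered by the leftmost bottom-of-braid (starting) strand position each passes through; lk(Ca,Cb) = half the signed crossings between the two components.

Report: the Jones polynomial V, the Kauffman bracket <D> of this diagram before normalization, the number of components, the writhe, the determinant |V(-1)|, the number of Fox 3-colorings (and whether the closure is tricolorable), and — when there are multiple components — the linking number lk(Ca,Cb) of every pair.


V(t) = 1
bracket: 1, w = 0
1 component, writhe 0, over 6 crossings
det 1, colorings 3 of 3^6 — not tricolorable
observation: |V(-1)| = 1: so not tricolorable, since 3 does not divide 1


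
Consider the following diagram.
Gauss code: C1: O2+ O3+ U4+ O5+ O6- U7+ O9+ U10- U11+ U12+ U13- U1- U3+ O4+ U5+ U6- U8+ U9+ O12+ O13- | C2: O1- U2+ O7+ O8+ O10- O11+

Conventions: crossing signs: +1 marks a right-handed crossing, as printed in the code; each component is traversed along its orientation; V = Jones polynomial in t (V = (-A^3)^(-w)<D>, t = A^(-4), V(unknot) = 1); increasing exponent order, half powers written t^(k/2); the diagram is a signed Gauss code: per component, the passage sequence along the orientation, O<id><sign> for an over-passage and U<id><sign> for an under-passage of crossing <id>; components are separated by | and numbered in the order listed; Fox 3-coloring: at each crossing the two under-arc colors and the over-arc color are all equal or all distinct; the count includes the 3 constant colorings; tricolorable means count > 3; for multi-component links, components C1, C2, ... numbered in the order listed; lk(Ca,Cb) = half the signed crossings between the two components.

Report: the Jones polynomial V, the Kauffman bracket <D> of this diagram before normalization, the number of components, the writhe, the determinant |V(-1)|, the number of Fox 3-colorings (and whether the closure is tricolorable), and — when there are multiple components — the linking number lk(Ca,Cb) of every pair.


Jones polynomial: V(t) = -t^(3/2) - 2t^(7/2) + t^(9/2) - t^(11/2) + t^(13/2)
<D> = -A^-11 + A^-7 - A^-3 + 2A + A^9; writhe +5
components 2, writhe +5 (13 crossings)
linking number lk(C1,C2) = +1
3-colorings: 9 of 3^13, det 6 — tricolorable
note: the 1 component pair carries total linking +1


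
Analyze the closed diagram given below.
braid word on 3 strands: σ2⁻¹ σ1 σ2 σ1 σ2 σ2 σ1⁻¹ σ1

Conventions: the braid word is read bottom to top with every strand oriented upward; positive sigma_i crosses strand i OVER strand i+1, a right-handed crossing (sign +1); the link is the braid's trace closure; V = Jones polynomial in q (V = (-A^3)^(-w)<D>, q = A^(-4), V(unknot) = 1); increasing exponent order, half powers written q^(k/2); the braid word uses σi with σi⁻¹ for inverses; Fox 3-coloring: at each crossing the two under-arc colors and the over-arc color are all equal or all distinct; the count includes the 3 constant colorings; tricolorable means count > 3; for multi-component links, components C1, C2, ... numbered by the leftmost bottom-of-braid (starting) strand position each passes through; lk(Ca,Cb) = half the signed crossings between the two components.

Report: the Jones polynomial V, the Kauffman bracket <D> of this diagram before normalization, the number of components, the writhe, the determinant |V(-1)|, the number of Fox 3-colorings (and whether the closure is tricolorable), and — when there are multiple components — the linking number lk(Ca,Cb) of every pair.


V(q) = q + q^3 - q^4
bracket: -A^-4 + 1 + A^8, w = +4
1 component, writhe +4, over 8 crossings
det 3, colorings 9 of 3^8 — tricolorable
observation: det 3 = |V(-1)|; divisible by 3, so tricolorable


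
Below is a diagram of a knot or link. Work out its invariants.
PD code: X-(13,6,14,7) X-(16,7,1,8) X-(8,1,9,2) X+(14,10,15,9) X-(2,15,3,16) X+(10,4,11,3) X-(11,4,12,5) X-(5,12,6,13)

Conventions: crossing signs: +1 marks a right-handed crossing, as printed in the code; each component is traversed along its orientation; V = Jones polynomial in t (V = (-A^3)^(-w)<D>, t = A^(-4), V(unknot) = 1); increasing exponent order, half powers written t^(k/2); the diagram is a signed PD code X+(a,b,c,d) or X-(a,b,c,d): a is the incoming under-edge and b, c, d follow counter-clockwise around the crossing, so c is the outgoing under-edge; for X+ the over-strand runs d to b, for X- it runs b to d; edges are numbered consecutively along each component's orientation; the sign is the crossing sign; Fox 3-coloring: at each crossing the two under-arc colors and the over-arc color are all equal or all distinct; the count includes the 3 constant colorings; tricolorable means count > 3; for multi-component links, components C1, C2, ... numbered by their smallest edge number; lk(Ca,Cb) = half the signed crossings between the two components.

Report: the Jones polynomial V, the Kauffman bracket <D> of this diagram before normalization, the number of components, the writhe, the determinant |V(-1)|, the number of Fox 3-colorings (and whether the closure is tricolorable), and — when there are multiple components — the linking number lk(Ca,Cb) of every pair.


Jones polynomial: V(t) = -t^-6 + t^-5 - t^-4 + 2t^-3 - t^-2 + t^-1
<D> = A^-8 - A^-4 + 2 - A^4 + A^8 - A^12; writhe -4
components 1, writhe -4 (8 crossings)
3-colorings: 3 of 3^8, det 7 — not tricolorable
note: w = -4 shifts under R1 moves; the (-A^3)^(4) factor cancels that in V


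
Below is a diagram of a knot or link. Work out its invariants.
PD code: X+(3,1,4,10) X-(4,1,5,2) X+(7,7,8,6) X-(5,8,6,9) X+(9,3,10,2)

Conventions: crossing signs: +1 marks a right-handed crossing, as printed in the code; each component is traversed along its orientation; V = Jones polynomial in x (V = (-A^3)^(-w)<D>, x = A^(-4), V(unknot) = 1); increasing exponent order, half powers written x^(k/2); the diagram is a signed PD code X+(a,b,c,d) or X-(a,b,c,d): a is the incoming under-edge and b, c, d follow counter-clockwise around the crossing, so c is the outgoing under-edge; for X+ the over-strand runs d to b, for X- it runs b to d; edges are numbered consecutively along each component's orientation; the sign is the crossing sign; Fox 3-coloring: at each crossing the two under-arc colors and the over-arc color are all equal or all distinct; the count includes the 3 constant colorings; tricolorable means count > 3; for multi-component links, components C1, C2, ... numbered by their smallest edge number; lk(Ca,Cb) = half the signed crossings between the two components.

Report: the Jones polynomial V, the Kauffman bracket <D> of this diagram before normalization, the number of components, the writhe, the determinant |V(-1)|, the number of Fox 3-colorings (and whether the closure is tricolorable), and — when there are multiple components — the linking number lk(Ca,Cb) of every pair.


V(x) = 1
bracket: -A^3, w = +1
1 component, writhe +1, over 5 crossings
det 1, colorings 3 of 3^5 — not tricolorable
observation: w = +1 shifts under R1 moves; the (-A^3)^(-1) factor cancels that in V


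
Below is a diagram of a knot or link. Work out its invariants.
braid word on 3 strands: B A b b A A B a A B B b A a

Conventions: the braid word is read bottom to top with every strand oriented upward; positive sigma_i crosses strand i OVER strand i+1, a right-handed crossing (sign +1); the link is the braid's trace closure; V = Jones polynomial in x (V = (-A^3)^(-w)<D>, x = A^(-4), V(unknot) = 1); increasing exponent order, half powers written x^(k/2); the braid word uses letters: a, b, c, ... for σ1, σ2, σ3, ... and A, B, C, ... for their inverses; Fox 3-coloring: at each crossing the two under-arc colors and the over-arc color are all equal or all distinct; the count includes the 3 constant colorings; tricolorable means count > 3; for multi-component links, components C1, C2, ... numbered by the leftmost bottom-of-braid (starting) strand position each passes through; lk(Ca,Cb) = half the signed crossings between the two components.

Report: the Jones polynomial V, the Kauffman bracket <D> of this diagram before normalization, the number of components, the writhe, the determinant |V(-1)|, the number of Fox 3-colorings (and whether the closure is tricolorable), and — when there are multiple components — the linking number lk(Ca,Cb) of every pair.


V = x^-7 - 2x^-6 + 2x^-5 - 3x^-4 + 3x^-3 - 2x^-2 + 2x^-1
<D> = 2A^-8 - 2A^-4 + 3 - 3A^4 + 2A^8 - 2A^12 + A^16 (w = -4)
1 component over 14 crossings, w = -4
9 Fox colorings among 3^14, |V(-1)| = 15: tricolorable
why: |V(-1)| = 15: so tricolorable, since 3 divides 15


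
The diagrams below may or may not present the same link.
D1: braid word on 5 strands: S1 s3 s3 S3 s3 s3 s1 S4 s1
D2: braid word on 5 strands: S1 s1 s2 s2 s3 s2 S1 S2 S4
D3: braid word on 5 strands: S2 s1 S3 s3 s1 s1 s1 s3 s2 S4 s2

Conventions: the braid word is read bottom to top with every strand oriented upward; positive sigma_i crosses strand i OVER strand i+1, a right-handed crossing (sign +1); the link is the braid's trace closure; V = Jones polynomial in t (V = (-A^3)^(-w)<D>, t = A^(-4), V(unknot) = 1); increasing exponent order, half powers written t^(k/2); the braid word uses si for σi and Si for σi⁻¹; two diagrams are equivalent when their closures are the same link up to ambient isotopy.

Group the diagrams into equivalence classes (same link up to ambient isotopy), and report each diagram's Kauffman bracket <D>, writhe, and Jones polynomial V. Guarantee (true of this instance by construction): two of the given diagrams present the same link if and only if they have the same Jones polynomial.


grouping into links: {D1} | {D2} | {D3}
V(D1) = -t^(1/2) - t^(3/2) - t^(5/2) + t^(9/2)  (w +3, c 9, <D> = -A^-9 + A^-1 + A^3 + A^7)
V(D2) = -t^(1/2) - t^(5/2)  [9 crossings, <D> = A^-7 + A, w = +1]
V(D3) = -t^(3/2) - t^(7/2) + t^(9/2) - t^(11/2)  [11 crossings, <D> = A^-7 - A^-3 + A + A^9, w = +5]
why: 3 values of V(t) split the 3 diagrams


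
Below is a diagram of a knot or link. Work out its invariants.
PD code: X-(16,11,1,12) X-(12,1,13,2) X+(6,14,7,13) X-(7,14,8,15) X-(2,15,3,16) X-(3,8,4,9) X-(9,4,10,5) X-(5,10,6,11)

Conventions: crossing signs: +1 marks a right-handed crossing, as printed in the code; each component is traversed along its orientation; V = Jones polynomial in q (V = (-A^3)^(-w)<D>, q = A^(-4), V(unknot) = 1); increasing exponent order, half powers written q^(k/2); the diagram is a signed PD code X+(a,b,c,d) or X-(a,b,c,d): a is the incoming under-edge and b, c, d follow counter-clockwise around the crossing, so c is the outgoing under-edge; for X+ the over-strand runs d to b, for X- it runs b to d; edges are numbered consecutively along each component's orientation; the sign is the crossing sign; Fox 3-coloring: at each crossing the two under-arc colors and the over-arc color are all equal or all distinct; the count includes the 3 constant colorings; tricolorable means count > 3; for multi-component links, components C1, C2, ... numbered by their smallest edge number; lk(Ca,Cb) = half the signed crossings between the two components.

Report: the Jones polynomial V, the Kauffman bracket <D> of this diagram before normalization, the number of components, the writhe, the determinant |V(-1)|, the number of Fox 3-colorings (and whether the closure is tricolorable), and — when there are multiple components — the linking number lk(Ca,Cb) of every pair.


V = q^-8 - 2q^-7 + q^-6 - 2q^-5 + 2q^-4 + q^-2
<D> = A^-10 + 2A^-2 - 2A^2 + A^6 - 2A^10 + A^14 (w = -6)
1 component over 8 crossings, w = -6
27 Fox colorings among 3^8, |V(-1)| = 9: tricolorable
why: the span of V is 6, forcing >= 6 crossings in any diagram


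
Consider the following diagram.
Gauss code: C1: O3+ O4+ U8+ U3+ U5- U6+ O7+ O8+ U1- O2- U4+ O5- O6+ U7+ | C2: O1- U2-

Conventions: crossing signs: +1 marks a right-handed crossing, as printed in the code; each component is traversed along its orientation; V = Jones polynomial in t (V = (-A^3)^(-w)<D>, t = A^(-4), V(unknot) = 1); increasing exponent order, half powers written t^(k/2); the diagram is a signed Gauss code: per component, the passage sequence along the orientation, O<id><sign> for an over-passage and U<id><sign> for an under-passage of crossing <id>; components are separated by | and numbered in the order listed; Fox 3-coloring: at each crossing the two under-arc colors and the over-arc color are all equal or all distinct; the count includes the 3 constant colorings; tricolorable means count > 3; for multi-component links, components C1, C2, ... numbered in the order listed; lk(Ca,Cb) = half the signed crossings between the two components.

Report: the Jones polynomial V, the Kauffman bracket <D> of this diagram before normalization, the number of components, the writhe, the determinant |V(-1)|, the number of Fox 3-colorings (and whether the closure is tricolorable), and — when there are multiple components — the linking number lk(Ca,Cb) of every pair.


Jones polynomial: V(t) = -t^(-3/2) - 2t^(1/2) + t^(3/2) - t^(5/2) + t^(7/2)
<D> = A^-8 - A^-4 + 1 - 2A^4 - A^12; writhe +2
components 2, writhe +2 (8 crossings)
linking number lk(C1,C2) = -1
3-colorings: 9 of 3^8, det 6 — tricolorable
note: w = +2 (over 8 crossings) is diagram-only; (-A^3)^(-2) removes it from V


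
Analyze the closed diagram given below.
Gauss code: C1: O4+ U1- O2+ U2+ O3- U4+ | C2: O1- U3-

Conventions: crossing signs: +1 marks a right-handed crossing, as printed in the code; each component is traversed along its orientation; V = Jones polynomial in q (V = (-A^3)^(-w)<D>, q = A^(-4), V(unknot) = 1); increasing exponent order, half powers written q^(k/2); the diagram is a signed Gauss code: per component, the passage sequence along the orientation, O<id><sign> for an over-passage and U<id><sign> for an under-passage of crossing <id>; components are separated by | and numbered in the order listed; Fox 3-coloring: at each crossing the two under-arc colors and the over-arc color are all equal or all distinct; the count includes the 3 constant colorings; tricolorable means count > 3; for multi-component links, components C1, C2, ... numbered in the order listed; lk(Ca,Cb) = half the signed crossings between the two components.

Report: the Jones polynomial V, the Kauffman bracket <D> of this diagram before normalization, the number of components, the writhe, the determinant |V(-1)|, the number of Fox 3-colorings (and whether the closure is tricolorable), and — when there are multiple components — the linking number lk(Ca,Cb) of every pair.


V(q) = -q^(-5/2) - q^(-1/2)
bracket: -A^2 - A^10, w = 0
2 components, writhe 0, over 4 crossings
lk(C1,C2) = -1
det 2, colorings 3 of 3^4 — not tricolorable
observation: det 2 = |V(-1)|; not divisible by 3, so not tricolorable


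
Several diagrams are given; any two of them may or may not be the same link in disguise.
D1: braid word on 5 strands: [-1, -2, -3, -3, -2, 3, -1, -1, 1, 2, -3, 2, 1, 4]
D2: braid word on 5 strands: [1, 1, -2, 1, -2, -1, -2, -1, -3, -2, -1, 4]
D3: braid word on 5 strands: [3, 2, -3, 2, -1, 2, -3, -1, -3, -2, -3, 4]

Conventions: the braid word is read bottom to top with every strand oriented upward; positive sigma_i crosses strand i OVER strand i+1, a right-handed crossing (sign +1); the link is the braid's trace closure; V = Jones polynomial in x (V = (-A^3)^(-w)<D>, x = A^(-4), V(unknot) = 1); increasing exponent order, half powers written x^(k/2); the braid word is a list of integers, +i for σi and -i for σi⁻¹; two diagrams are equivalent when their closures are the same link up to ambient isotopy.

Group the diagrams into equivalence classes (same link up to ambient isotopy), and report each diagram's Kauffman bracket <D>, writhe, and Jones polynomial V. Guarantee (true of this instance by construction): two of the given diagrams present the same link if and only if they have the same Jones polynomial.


classes: {D1} | {D2} | {D3}
V(D1) = -x^-4 + x^-3 + x^-1  [14 crossings, <D> = A^-2 + A^6 - A^10, w = -2]
V(D2) = -x^-6 + x^-5 - x^-4 + 2x^-3 - x^-2 + x^-1  (w -4, c 12, <D> = A^-8 - A^-4 + 2 - A^4 + A^8 - A^12)
V(D3) = -x^-6 + 2x^-5 - 2x^-4 + 3x^-3 - 3x^-2 + 2x^-1 - 1 + x  [12 crossings, <D> = A^-10 - A^-6 + 2A^-2 - 3A^2 + 3A^6 - 2A^10 + 2A^14 - A^18, w = -2]
note: 3 classes among 3 diagrams; unequal V(x) rules out equality


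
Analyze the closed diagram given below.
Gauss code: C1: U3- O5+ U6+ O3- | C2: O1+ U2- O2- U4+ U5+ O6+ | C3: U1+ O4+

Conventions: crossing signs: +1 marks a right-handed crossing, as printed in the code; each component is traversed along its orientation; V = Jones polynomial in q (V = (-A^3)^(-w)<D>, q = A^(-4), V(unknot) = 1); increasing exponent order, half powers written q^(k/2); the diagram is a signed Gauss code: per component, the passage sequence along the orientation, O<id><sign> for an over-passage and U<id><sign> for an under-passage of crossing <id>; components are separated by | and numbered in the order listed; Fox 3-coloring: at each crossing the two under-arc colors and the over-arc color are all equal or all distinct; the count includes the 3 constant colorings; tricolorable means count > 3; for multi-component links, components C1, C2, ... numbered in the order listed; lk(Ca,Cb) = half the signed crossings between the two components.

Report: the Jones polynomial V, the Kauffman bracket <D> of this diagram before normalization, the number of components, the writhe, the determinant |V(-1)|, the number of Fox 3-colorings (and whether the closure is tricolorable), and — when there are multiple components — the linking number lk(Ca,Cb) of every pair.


V(q) = q + 2q^3 + q^5
bracket: A^-14 + 2A^-6 + A^2, w = +2
3 components, writhe +2, over 6 crossings
lk(C1,C2) = +1
linking number lk(C1,C3) = 0
lk(C2,C3): +1
det 4, colorings 3 of 3^6 — not tricolorable
observation: the span of V is 4, within the link bound 6 + 3 - 1


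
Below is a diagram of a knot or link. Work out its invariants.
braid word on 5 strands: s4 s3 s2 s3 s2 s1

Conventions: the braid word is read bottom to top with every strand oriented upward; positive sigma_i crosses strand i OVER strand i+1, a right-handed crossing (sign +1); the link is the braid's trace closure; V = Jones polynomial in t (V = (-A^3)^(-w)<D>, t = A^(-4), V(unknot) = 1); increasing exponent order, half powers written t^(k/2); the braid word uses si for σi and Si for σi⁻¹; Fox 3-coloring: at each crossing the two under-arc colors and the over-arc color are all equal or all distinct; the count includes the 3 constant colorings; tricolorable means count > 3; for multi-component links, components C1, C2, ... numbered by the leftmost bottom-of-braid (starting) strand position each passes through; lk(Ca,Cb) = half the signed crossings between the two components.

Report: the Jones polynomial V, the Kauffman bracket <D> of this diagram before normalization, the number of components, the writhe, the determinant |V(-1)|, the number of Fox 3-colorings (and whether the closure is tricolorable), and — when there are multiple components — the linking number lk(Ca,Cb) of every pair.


Jones polynomial: V(t) = t + t^3 - t^4
<D> = -A^2 + A^6 + A^14; writhe +6
components 1, writhe +6 (6 crossings)
3-colorings: 9 of 3^6, det 3 — tricolorable
note: w = +6 shifts under R1 moves; the (-A^3)^(-6) factor cancels that in V


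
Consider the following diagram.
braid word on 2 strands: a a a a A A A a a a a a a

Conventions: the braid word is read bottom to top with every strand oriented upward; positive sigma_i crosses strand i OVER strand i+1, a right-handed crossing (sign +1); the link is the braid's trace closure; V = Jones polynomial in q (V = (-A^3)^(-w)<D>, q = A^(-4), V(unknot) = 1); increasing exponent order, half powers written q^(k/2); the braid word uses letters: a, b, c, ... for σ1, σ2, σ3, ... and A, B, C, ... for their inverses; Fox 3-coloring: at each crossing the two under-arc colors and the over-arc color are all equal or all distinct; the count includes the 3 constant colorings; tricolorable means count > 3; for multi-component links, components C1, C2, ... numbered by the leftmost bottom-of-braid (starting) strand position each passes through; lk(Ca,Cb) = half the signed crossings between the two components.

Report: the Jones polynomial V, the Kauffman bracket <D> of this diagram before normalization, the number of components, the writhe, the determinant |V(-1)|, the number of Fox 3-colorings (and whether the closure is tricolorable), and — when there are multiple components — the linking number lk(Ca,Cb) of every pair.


V = q^3 + q^5 - q^6 + q^7 - q^8 + q^9 - q^10
<D> = A^-19 - A^-15 + A^-11 - A^-7 + A^-3 - A - A^9 (w = +7)
1 component over 13 crossings, w = +7
3 Fox colorings among 3^13, |V(-1)| = 7: not tricolorable
why: the word shrinks to σ1 σ1 σ1 σ1 σ1 σ1 σ1 after cancelling


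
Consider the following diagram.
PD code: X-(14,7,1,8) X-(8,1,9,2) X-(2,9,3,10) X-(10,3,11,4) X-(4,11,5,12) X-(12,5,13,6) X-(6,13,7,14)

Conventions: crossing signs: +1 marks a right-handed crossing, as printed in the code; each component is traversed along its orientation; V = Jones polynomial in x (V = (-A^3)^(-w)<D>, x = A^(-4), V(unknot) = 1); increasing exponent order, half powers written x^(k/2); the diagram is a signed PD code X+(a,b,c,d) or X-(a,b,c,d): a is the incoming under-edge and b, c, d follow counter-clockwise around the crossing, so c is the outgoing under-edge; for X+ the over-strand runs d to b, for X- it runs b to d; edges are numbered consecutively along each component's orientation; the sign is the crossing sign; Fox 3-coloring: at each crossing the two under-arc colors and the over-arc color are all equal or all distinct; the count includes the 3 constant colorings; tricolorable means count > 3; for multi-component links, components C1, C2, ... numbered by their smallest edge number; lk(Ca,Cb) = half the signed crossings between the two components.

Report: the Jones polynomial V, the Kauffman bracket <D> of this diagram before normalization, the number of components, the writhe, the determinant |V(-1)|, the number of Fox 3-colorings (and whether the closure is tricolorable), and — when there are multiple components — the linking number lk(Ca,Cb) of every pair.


V = -x^-10 + x^-9 - x^-8 + x^-7 - x^-6 + x^-5 + x^-3
<D> = -A^-9 - A^-1 + A^3 - A^7 + A^11 - A^15 + A^19 (w = -7)
1 component over 7 crossings, w = -7
3 Fox colorings among 3^7, |V(-1)| = 7: not tricolorable
why: the span of V is 7, forcing >= 7 crossings in any diagram


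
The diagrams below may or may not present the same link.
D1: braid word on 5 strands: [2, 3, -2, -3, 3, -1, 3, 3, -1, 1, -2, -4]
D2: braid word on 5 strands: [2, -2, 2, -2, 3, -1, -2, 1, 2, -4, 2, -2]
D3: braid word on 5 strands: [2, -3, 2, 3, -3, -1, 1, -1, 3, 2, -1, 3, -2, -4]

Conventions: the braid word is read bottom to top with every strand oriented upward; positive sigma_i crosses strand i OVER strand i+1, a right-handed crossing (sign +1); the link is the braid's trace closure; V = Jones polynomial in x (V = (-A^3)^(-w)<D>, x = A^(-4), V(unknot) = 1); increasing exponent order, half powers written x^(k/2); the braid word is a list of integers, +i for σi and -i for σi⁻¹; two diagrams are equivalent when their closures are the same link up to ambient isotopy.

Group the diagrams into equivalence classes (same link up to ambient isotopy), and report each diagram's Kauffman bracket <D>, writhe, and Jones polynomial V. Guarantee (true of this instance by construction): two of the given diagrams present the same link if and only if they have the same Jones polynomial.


equivalence classes: {D1} | {D2} | {D3}
D1 (bracket -A^-16 + A^-12 + A^-4; 12 crossings at w = 0): V = x + x^3 - x^4
V(D2) = 1  (w 0, c 12, <D> = 1)
V(D3) = x^-2 - x^-1 + 1 - x + x^2  [14 crossings, <D> = A^-8 - A^-4 + 1 - A^4 + A^8, w = 0]
key observation: comparing 3 Jones polynomials yields 3 groups
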